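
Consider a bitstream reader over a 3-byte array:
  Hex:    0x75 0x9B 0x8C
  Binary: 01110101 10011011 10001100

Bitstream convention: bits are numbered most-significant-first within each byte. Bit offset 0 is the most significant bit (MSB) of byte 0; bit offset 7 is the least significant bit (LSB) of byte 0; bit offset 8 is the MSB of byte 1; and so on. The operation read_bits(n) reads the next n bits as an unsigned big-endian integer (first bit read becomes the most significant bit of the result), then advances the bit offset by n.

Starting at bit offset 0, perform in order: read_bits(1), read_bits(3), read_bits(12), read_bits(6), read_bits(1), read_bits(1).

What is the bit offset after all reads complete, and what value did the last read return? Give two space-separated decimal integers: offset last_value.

Read 1: bits[0:1] width=1 -> value=0 (bin 0); offset now 1 = byte 0 bit 1; 23 bits remain
Read 2: bits[1:4] width=3 -> value=7 (bin 111); offset now 4 = byte 0 bit 4; 20 bits remain
Read 3: bits[4:16] width=12 -> value=1435 (bin 010110011011); offset now 16 = byte 2 bit 0; 8 bits remain
Read 4: bits[16:22] width=6 -> value=35 (bin 100011); offset now 22 = byte 2 bit 6; 2 bits remain
Read 5: bits[22:23] width=1 -> value=0 (bin 0); offset now 23 = byte 2 bit 7; 1 bits remain
Read 6: bits[23:24] width=1 -> value=0 (bin 0); offset now 24 = byte 3 bit 0; 0 bits remain

Answer: 24 0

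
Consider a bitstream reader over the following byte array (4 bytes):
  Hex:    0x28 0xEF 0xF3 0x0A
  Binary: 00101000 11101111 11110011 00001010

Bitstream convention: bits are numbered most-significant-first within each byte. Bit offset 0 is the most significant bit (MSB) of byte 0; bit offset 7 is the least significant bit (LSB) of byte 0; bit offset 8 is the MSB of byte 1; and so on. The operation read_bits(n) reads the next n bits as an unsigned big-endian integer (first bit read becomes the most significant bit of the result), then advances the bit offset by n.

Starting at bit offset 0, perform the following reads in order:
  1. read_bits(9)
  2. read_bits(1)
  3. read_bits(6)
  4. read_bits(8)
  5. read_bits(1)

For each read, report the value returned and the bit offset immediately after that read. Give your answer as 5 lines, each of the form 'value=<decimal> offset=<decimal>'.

Answer: value=81 offset=9
value=1 offset=10
value=47 offset=16
value=243 offset=24
value=0 offset=25

Derivation:
Read 1: bits[0:9] width=9 -> value=81 (bin 001010001); offset now 9 = byte 1 bit 1; 23 bits remain
Read 2: bits[9:10] width=1 -> value=1 (bin 1); offset now 10 = byte 1 bit 2; 22 bits remain
Read 3: bits[10:16] width=6 -> value=47 (bin 101111); offset now 16 = byte 2 bit 0; 16 bits remain
Read 4: bits[16:24] width=8 -> value=243 (bin 11110011); offset now 24 = byte 3 bit 0; 8 bits remain
Read 5: bits[24:25] width=1 -> value=0 (bin 0); offset now 25 = byte 3 bit 1; 7 bits remain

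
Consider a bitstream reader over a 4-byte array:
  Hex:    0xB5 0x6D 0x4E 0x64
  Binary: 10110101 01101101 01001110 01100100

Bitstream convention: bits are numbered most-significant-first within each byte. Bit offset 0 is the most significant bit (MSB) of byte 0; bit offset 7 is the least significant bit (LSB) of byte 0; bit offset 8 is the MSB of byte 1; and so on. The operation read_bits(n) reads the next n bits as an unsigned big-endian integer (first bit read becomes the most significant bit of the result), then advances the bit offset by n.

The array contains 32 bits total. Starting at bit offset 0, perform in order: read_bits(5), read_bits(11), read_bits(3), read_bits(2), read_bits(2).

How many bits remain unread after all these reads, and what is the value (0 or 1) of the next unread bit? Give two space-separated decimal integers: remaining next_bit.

Read 1: bits[0:5] width=5 -> value=22 (bin 10110); offset now 5 = byte 0 bit 5; 27 bits remain
Read 2: bits[5:16] width=11 -> value=1389 (bin 10101101101); offset now 16 = byte 2 bit 0; 16 bits remain
Read 3: bits[16:19] width=3 -> value=2 (bin 010); offset now 19 = byte 2 bit 3; 13 bits remain
Read 4: bits[19:21] width=2 -> value=1 (bin 01); offset now 21 = byte 2 bit 5; 11 bits remain
Read 5: bits[21:23] width=2 -> value=3 (bin 11); offset now 23 = byte 2 bit 7; 9 bits remain

Answer: 9 0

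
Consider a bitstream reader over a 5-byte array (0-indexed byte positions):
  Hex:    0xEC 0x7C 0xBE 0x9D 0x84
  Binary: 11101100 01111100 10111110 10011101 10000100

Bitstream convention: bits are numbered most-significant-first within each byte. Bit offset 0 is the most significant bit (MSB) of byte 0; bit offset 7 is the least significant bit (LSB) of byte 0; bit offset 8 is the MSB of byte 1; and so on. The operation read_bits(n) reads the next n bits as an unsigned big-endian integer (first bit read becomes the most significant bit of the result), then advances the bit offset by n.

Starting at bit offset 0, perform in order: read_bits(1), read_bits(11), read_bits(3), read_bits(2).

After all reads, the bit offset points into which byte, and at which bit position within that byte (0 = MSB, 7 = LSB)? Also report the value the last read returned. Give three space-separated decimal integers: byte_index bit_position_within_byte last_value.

Answer: 2 1 1

Derivation:
Read 1: bits[0:1] width=1 -> value=1 (bin 1); offset now 1 = byte 0 bit 1; 39 bits remain
Read 2: bits[1:12] width=11 -> value=1735 (bin 11011000111); offset now 12 = byte 1 bit 4; 28 bits remain
Read 3: bits[12:15] width=3 -> value=6 (bin 110); offset now 15 = byte 1 bit 7; 25 bits remain
Read 4: bits[15:17] width=2 -> value=1 (bin 01); offset now 17 = byte 2 bit 1; 23 bits remain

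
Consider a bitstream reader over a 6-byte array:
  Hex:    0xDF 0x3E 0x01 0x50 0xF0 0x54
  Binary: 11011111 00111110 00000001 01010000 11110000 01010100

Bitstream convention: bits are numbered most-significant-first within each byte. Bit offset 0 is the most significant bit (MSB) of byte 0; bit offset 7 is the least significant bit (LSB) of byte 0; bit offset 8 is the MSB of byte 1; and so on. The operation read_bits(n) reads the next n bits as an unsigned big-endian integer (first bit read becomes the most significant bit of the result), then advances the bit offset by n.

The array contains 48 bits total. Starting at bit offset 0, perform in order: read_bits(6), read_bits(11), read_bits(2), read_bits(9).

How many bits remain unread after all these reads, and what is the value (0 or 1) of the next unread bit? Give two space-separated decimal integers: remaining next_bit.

Read 1: bits[0:6] width=6 -> value=55 (bin 110111); offset now 6 = byte 0 bit 6; 42 bits remain
Read 2: bits[6:17] width=11 -> value=1660 (bin 11001111100); offset now 17 = byte 2 bit 1; 31 bits remain
Read 3: bits[17:19] width=2 -> value=0 (bin 00); offset now 19 = byte 2 bit 3; 29 bits remain
Read 4: bits[19:28] width=9 -> value=21 (bin 000010101); offset now 28 = byte 3 bit 4; 20 bits remain

Answer: 20 0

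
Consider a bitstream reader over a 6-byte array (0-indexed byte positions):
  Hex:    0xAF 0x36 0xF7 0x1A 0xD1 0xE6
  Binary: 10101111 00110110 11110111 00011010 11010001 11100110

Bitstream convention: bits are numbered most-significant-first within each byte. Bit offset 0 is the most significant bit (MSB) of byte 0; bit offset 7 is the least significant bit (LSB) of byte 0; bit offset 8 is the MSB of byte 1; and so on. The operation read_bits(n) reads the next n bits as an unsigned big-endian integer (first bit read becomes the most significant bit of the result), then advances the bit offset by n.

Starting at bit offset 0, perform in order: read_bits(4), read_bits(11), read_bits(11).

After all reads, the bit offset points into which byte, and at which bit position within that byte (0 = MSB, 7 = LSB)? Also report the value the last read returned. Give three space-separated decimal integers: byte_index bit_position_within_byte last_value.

Answer: 3 2 988

Derivation:
Read 1: bits[0:4] width=4 -> value=10 (bin 1010); offset now 4 = byte 0 bit 4; 44 bits remain
Read 2: bits[4:15] width=11 -> value=1947 (bin 11110011011); offset now 15 = byte 1 bit 7; 33 bits remain
Read 3: bits[15:26] width=11 -> value=988 (bin 01111011100); offset now 26 = byte 3 bit 2; 22 bits remain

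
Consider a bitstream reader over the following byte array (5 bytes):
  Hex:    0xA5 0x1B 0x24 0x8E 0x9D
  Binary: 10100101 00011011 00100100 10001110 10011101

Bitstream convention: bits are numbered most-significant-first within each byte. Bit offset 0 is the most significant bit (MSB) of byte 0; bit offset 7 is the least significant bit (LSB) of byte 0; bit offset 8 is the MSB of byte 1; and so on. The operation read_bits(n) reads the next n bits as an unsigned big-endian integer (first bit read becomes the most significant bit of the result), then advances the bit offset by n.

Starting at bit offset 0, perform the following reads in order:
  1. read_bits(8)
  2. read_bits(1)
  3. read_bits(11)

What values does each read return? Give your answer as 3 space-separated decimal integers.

Read 1: bits[0:8] width=8 -> value=165 (bin 10100101); offset now 8 = byte 1 bit 0; 32 bits remain
Read 2: bits[8:9] width=1 -> value=0 (bin 0); offset now 9 = byte 1 bit 1; 31 bits remain
Read 3: bits[9:20] width=11 -> value=434 (bin 00110110010); offset now 20 = byte 2 bit 4; 20 bits remain

Answer: 165 0 434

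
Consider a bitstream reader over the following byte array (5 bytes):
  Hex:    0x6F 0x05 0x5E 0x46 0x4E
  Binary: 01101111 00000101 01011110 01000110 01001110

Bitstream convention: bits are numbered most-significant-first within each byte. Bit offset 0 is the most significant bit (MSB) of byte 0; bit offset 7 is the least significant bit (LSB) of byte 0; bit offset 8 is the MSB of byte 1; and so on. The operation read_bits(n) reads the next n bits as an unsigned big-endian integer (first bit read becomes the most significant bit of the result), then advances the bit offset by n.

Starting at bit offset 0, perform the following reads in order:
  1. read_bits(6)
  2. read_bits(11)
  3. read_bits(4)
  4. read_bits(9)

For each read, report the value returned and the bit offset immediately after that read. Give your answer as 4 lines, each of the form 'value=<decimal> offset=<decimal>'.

Answer: value=27 offset=6
value=1546 offset=17
value=11 offset=21
value=401 offset=30

Derivation:
Read 1: bits[0:6] width=6 -> value=27 (bin 011011); offset now 6 = byte 0 bit 6; 34 bits remain
Read 2: bits[6:17] width=11 -> value=1546 (bin 11000001010); offset now 17 = byte 2 bit 1; 23 bits remain
Read 3: bits[17:21] width=4 -> value=11 (bin 1011); offset now 21 = byte 2 bit 5; 19 bits remain
Read 4: bits[21:30] width=9 -> value=401 (bin 110010001); offset now 30 = byte 3 bit 6; 10 bits remain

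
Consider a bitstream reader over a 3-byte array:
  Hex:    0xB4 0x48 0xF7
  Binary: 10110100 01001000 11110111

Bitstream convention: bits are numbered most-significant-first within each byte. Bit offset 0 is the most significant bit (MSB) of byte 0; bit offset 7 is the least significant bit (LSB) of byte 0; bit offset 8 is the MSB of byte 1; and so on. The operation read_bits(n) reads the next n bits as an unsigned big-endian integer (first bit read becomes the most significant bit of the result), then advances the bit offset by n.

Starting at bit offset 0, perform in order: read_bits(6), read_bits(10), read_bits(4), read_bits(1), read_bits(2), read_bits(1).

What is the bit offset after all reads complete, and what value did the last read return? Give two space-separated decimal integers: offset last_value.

Answer: 24 1

Derivation:
Read 1: bits[0:6] width=6 -> value=45 (bin 101101); offset now 6 = byte 0 bit 6; 18 bits remain
Read 2: bits[6:16] width=10 -> value=72 (bin 0001001000); offset now 16 = byte 2 bit 0; 8 bits remain
Read 3: bits[16:20] width=4 -> value=15 (bin 1111); offset now 20 = byte 2 bit 4; 4 bits remain
Read 4: bits[20:21] width=1 -> value=0 (bin 0); offset now 21 = byte 2 bit 5; 3 bits remain
Read 5: bits[21:23] width=2 -> value=3 (bin 11); offset now 23 = byte 2 bit 7; 1 bits remain
Read 6: bits[23:24] width=1 -> value=1 (bin 1); offset now 24 = byte 3 bit 0; 0 bits remain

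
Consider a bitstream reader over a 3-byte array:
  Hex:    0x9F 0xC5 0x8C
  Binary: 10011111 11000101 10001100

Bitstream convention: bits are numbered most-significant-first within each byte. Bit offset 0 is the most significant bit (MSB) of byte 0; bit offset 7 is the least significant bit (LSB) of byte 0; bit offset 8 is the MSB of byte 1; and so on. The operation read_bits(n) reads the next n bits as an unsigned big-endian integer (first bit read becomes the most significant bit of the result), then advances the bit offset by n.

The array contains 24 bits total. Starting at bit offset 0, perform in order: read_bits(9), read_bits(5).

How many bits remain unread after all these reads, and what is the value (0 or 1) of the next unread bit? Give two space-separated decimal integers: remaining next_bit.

Read 1: bits[0:9] width=9 -> value=319 (bin 100111111); offset now 9 = byte 1 bit 1; 15 bits remain
Read 2: bits[9:14] width=5 -> value=17 (bin 10001); offset now 14 = byte 1 bit 6; 10 bits remain

Answer: 10 0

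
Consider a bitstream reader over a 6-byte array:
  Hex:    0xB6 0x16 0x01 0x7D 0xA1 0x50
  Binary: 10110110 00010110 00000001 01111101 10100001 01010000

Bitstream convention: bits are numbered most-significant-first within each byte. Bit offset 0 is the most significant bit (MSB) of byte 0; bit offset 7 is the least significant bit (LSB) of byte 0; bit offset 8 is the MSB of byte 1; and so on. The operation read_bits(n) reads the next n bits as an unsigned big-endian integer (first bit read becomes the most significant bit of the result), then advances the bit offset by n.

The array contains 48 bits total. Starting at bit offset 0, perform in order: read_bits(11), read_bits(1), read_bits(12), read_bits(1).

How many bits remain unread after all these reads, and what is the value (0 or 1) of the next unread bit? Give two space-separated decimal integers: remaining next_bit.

Read 1: bits[0:11] width=11 -> value=1456 (bin 10110110000); offset now 11 = byte 1 bit 3; 37 bits remain
Read 2: bits[11:12] width=1 -> value=1 (bin 1); offset now 12 = byte 1 bit 4; 36 bits remain
Read 3: bits[12:24] width=12 -> value=1537 (bin 011000000001); offset now 24 = byte 3 bit 0; 24 bits remain
Read 4: bits[24:25] width=1 -> value=0 (bin 0); offset now 25 = byte 3 bit 1; 23 bits remain

Answer: 23 1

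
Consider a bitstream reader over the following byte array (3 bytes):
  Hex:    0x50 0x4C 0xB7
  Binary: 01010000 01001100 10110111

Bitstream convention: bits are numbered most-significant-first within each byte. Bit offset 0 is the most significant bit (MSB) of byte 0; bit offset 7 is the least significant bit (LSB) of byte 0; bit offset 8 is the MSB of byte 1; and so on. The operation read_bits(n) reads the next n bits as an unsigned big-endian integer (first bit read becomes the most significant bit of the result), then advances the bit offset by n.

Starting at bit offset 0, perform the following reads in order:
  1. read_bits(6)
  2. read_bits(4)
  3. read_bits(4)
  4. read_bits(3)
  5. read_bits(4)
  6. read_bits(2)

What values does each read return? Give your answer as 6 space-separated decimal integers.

Read 1: bits[0:6] width=6 -> value=20 (bin 010100); offset now 6 = byte 0 bit 6; 18 bits remain
Read 2: bits[6:10] width=4 -> value=1 (bin 0001); offset now 10 = byte 1 bit 2; 14 bits remain
Read 3: bits[10:14] width=4 -> value=3 (bin 0011); offset now 14 = byte 1 bit 6; 10 bits remain
Read 4: bits[14:17] width=3 -> value=1 (bin 001); offset now 17 = byte 2 bit 1; 7 bits remain
Read 5: bits[17:21] width=4 -> value=6 (bin 0110); offset now 21 = byte 2 bit 5; 3 bits remain
Read 6: bits[21:23] width=2 -> value=3 (bin 11); offset now 23 = byte 2 bit 7; 1 bits remain

Answer: 20 1 3 1 6 3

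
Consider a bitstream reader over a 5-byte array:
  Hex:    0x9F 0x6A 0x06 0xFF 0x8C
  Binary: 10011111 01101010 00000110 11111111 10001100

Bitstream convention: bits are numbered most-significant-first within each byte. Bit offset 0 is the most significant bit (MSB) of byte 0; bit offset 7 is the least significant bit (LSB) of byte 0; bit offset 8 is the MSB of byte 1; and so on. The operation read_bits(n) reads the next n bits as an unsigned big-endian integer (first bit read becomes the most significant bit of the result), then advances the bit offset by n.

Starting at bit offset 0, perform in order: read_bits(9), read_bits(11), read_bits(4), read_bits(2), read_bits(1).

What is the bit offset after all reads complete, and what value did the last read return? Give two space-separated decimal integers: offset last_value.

Read 1: bits[0:9] width=9 -> value=318 (bin 100111110); offset now 9 = byte 1 bit 1; 31 bits remain
Read 2: bits[9:20] width=11 -> value=1696 (bin 11010100000); offset now 20 = byte 2 bit 4; 20 bits remain
Read 3: bits[20:24] width=4 -> value=6 (bin 0110); offset now 24 = byte 3 bit 0; 16 bits remain
Read 4: bits[24:26] width=2 -> value=3 (bin 11); offset now 26 = byte 3 bit 2; 14 bits remain
Read 5: bits[26:27] width=1 -> value=1 (bin 1); offset now 27 = byte 3 bit 3; 13 bits remain

Answer: 27 1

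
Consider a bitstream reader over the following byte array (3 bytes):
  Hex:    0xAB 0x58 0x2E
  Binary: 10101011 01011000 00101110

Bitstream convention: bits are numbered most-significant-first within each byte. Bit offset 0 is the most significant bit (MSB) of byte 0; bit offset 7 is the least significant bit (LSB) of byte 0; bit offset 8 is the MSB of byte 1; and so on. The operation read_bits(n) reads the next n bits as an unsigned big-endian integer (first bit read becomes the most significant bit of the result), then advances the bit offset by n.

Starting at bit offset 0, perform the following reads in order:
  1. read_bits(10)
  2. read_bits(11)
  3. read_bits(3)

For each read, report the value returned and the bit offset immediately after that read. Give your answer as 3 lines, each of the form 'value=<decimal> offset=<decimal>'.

Read 1: bits[0:10] width=10 -> value=685 (bin 1010101101); offset now 10 = byte 1 bit 2; 14 bits remain
Read 2: bits[10:21] width=11 -> value=773 (bin 01100000101); offset now 21 = byte 2 bit 5; 3 bits remain
Read 3: bits[21:24] width=3 -> value=6 (bin 110); offset now 24 = byte 3 bit 0; 0 bits remain

Answer: value=685 offset=10
value=773 offset=21
value=6 offset=24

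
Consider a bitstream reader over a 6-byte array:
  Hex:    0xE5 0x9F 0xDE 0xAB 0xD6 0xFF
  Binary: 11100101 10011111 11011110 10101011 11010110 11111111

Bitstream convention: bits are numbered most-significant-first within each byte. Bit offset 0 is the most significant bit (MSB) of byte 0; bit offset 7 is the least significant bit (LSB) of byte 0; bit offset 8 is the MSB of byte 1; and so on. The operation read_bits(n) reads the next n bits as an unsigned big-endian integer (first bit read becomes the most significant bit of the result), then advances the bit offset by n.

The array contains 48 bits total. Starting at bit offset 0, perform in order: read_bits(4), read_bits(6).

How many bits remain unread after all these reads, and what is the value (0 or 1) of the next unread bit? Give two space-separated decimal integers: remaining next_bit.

Answer: 38 0

Derivation:
Read 1: bits[0:4] width=4 -> value=14 (bin 1110); offset now 4 = byte 0 bit 4; 44 bits remain
Read 2: bits[4:10] width=6 -> value=22 (bin 010110); offset now 10 = byte 1 bit 2; 38 bits remain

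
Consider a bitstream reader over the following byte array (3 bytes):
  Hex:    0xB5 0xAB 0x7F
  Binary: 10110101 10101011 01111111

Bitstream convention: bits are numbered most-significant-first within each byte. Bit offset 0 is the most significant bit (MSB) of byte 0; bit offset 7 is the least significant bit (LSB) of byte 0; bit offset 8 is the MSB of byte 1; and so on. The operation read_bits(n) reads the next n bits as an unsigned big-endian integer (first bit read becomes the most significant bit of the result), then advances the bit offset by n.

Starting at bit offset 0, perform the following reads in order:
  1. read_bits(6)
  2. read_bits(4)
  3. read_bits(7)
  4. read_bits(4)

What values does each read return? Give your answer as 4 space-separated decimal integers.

Answer: 45 6 86 15

Derivation:
Read 1: bits[0:6] width=6 -> value=45 (bin 101101); offset now 6 = byte 0 bit 6; 18 bits remain
Read 2: bits[6:10] width=4 -> value=6 (bin 0110); offset now 10 = byte 1 bit 2; 14 bits remain
Read 3: bits[10:17] width=7 -> value=86 (bin 1010110); offset now 17 = byte 2 bit 1; 7 bits remain
Read 4: bits[17:21] width=4 -> value=15 (bin 1111); offset now 21 = byte 2 bit 5; 3 bits remain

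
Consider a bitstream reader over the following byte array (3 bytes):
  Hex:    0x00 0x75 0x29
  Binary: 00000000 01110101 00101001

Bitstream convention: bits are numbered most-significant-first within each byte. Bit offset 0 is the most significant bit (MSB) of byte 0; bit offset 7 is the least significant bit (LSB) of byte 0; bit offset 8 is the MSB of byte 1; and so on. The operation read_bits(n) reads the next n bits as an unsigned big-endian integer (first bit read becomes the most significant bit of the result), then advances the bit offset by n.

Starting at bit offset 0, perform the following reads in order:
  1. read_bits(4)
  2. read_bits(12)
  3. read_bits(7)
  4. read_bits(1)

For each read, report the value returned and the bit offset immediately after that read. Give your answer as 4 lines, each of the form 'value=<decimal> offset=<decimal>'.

Read 1: bits[0:4] width=4 -> value=0 (bin 0000); offset now 4 = byte 0 bit 4; 20 bits remain
Read 2: bits[4:16] width=12 -> value=117 (bin 000001110101); offset now 16 = byte 2 bit 0; 8 bits remain
Read 3: bits[16:23] width=7 -> value=20 (bin 0010100); offset now 23 = byte 2 bit 7; 1 bits remain
Read 4: bits[23:24] width=1 -> value=1 (bin 1); offset now 24 = byte 3 bit 0; 0 bits remain

Answer: value=0 offset=4
value=117 offset=16
value=20 offset=23
value=1 offset=24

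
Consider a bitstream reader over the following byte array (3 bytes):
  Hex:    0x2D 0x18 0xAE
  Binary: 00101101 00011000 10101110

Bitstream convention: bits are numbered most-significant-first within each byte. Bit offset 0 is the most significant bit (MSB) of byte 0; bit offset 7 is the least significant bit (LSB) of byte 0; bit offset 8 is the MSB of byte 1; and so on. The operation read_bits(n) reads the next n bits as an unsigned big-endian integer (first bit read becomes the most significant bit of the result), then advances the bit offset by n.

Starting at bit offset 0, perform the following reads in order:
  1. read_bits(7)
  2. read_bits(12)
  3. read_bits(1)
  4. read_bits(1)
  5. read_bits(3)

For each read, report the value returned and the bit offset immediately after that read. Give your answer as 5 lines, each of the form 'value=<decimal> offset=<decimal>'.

Answer: value=22 offset=7
value=2245 offset=19
value=0 offset=20
value=1 offset=21
value=6 offset=24

Derivation:
Read 1: bits[0:7] width=7 -> value=22 (bin 0010110); offset now 7 = byte 0 bit 7; 17 bits remain
Read 2: bits[7:19] width=12 -> value=2245 (bin 100011000101); offset now 19 = byte 2 bit 3; 5 bits remain
Read 3: bits[19:20] width=1 -> value=0 (bin 0); offset now 20 = byte 2 bit 4; 4 bits remain
Read 4: bits[20:21] width=1 -> value=1 (bin 1); offset now 21 = byte 2 bit 5; 3 bits remain
Read 5: bits[21:24] width=3 -> value=6 (bin 110); offset now 24 = byte 3 bit 0; 0 bits remain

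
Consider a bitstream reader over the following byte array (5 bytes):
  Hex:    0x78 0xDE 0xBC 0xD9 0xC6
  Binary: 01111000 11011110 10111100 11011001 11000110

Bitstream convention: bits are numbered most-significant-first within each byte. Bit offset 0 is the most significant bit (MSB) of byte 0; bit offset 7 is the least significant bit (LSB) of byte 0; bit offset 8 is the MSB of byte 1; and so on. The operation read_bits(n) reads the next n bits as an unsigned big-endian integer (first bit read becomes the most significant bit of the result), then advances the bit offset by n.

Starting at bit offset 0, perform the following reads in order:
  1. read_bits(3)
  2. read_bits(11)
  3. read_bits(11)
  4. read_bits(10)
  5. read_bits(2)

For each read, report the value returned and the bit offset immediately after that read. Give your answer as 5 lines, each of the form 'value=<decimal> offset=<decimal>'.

Read 1: bits[0:3] width=3 -> value=3 (bin 011); offset now 3 = byte 0 bit 3; 37 bits remain
Read 2: bits[3:14] width=11 -> value=1591 (bin 11000110111); offset now 14 = byte 1 bit 6; 26 bits remain
Read 3: bits[14:25] width=11 -> value=1401 (bin 10101111001); offset now 25 = byte 3 bit 1; 15 bits remain
Read 4: bits[25:35] width=10 -> value=718 (bin 1011001110); offset now 35 = byte 4 bit 3; 5 bits remain
Read 5: bits[35:37] width=2 -> value=0 (bin 00); offset now 37 = byte 4 bit 5; 3 bits remain

Answer: value=3 offset=3
value=1591 offset=14
value=1401 offset=25
value=718 offset=35
value=0 offset=37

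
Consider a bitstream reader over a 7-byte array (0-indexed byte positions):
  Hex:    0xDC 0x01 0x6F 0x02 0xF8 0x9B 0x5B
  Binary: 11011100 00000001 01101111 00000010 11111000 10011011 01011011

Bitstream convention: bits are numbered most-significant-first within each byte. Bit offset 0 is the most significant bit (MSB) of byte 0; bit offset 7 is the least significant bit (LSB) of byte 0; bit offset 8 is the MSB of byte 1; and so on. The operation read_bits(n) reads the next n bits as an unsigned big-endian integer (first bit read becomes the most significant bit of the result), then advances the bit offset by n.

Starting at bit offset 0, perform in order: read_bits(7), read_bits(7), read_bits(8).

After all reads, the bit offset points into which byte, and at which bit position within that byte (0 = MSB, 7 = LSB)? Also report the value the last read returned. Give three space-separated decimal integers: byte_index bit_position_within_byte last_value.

Read 1: bits[0:7] width=7 -> value=110 (bin 1101110); offset now 7 = byte 0 bit 7; 49 bits remain
Read 2: bits[7:14] width=7 -> value=0 (bin 0000000); offset now 14 = byte 1 bit 6; 42 bits remain
Read 3: bits[14:22] width=8 -> value=91 (bin 01011011); offset now 22 = byte 2 bit 6; 34 bits remain

Answer: 2 6 91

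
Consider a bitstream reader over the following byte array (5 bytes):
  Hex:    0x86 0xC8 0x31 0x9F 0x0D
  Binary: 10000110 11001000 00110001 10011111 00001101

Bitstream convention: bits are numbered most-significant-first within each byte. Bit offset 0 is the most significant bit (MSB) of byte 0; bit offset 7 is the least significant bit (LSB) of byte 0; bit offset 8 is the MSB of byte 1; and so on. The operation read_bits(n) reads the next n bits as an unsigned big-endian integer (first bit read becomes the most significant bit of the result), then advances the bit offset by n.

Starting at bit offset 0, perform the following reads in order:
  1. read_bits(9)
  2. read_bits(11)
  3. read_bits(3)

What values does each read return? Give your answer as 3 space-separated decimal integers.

Answer: 269 1155 0

Derivation:
Read 1: bits[0:9] width=9 -> value=269 (bin 100001101); offset now 9 = byte 1 bit 1; 31 bits remain
Read 2: bits[9:20] width=11 -> value=1155 (bin 10010000011); offset now 20 = byte 2 bit 4; 20 bits remain
Read 3: bits[20:23] width=3 -> value=0 (bin 000); offset now 23 = byte 2 bit 7; 17 bits remain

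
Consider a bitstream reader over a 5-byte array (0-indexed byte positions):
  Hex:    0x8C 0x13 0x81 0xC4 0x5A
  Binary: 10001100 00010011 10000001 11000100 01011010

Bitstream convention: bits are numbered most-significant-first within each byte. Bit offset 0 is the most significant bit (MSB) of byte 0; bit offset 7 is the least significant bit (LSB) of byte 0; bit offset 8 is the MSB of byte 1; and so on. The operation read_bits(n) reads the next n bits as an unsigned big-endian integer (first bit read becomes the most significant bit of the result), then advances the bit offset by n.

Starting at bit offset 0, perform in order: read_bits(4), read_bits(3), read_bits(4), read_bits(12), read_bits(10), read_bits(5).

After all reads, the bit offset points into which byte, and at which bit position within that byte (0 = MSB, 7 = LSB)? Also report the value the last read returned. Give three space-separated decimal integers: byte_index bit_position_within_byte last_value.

Read 1: bits[0:4] width=4 -> value=8 (bin 1000); offset now 4 = byte 0 bit 4; 36 bits remain
Read 2: bits[4:7] width=3 -> value=6 (bin 110); offset now 7 = byte 0 bit 7; 33 bits remain
Read 3: bits[7:11] width=4 -> value=0 (bin 0000); offset now 11 = byte 1 bit 3; 29 bits remain
Read 4: bits[11:23] width=12 -> value=2496 (bin 100111000000); offset now 23 = byte 2 bit 7; 17 bits remain
Read 5: bits[23:33] width=10 -> value=904 (bin 1110001000); offset now 33 = byte 4 bit 1; 7 bits remain
Read 6: bits[33:38] width=5 -> value=22 (bin 10110); offset now 38 = byte 4 bit 6; 2 bits remain

Answer: 4 6 22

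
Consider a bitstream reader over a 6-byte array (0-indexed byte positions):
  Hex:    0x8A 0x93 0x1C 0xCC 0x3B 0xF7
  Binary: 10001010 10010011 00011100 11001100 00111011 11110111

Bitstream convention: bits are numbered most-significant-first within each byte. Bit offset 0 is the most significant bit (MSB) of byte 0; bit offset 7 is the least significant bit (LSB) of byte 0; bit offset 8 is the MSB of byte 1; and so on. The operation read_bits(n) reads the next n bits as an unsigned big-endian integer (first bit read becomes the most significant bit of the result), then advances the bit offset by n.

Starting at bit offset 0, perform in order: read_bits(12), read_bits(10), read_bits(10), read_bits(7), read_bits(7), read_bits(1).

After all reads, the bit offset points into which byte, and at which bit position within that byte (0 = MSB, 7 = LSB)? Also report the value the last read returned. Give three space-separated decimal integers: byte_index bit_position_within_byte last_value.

Read 1: bits[0:12] width=12 -> value=2217 (bin 100010101001); offset now 12 = byte 1 bit 4; 36 bits remain
Read 2: bits[12:22] width=10 -> value=199 (bin 0011000111); offset now 22 = byte 2 bit 6; 26 bits remain
Read 3: bits[22:32] width=10 -> value=204 (bin 0011001100); offset now 32 = byte 4 bit 0; 16 bits remain
Read 4: bits[32:39] width=7 -> value=29 (bin 0011101); offset now 39 = byte 4 bit 7; 9 bits remain
Read 5: bits[39:46] width=7 -> value=125 (bin 1111101); offset now 46 = byte 5 bit 6; 2 bits remain
Read 6: bits[46:47] width=1 -> value=1 (bin 1); offset now 47 = byte 5 bit 7; 1 bits remain

Answer: 5 7 1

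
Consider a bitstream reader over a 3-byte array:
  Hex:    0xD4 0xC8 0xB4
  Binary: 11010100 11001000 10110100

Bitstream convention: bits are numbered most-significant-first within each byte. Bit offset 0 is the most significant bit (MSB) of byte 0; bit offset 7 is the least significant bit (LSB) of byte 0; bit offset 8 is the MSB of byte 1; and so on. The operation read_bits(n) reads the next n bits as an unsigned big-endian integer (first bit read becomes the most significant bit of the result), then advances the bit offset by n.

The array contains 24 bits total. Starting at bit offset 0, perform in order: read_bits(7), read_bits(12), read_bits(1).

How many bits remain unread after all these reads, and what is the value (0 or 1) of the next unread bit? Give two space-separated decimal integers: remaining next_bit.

Answer: 4 0

Derivation:
Read 1: bits[0:7] width=7 -> value=106 (bin 1101010); offset now 7 = byte 0 bit 7; 17 bits remain
Read 2: bits[7:19] width=12 -> value=1605 (bin 011001000101); offset now 19 = byte 2 bit 3; 5 bits remain
Read 3: bits[19:20] width=1 -> value=1 (bin 1); offset now 20 = byte 2 bit 4; 4 bits remain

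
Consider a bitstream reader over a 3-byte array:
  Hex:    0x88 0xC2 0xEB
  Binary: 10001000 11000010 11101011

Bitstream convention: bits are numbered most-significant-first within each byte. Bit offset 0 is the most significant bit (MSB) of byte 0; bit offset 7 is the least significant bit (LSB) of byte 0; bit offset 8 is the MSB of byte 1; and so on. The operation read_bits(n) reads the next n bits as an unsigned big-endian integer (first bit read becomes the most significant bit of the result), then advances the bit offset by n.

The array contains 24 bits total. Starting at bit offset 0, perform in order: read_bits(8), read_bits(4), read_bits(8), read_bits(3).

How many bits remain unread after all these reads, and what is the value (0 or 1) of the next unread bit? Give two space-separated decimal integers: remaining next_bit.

Read 1: bits[0:8] width=8 -> value=136 (bin 10001000); offset now 8 = byte 1 bit 0; 16 bits remain
Read 2: bits[8:12] width=4 -> value=12 (bin 1100); offset now 12 = byte 1 bit 4; 12 bits remain
Read 3: bits[12:20] width=8 -> value=46 (bin 00101110); offset now 20 = byte 2 bit 4; 4 bits remain
Read 4: bits[20:23] width=3 -> value=5 (bin 101); offset now 23 = byte 2 bit 7; 1 bits remain

Answer: 1 1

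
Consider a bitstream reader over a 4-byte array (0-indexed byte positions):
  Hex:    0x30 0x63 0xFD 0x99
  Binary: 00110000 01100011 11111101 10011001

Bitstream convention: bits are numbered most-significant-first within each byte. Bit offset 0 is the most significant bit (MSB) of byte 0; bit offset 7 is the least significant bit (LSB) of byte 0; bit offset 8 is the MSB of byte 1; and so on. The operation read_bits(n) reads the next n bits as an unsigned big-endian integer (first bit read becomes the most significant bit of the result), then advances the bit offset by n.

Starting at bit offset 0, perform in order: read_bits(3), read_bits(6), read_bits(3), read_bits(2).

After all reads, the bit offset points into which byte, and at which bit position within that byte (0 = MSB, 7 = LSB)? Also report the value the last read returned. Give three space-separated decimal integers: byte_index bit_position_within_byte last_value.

Answer: 1 6 0

Derivation:
Read 1: bits[0:3] width=3 -> value=1 (bin 001); offset now 3 = byte 0 bit 3; 29 bits remain
Read 2: bits[3:9] width=6 -> value=32 (bin 100000); offset now 9 = byte 1 bit 1; 23 bits remain
Read 3: bits[9:12] width=3 -> value=6 (bin 110); offset now 12 = byte 1 bit 4; 20 bits remain
Read 4: bits[12:14] width=2 -> value=0 (bin 00); offset now 14 = byte 1 bit 6; 18 bits remain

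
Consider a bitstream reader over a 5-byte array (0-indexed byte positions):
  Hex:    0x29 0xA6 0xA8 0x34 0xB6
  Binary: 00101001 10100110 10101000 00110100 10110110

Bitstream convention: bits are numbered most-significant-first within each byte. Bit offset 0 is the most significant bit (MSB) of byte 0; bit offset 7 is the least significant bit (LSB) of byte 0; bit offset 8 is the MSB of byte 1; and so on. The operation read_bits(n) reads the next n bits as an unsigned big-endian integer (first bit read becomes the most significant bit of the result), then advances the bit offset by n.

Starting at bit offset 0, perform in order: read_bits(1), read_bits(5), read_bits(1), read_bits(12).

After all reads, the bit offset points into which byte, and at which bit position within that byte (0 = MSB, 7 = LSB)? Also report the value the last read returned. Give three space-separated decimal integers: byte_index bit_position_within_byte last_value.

Answer: 2 3 3381

Derivation:
Read 1: bits[0:1] width=1 -> value=0 (bin 0); offset now 1 = byte 0 bit 1; 39 bits remain
Read 2: bits[1:6] width=5 -> value=10 (bin 01010); offset now 6 = byte 0 bit 6; 34 bits remain
Read 3: bits[6:7] width=1 -> value=0 (bin 0); offset now 7 = byte 0 bit 7; 33 bits remain
Read 4: bits[7:19] width=12 -> value=3381 (bin 110100110101); offset now 19 = byte 2 bit 3; 21 bits remain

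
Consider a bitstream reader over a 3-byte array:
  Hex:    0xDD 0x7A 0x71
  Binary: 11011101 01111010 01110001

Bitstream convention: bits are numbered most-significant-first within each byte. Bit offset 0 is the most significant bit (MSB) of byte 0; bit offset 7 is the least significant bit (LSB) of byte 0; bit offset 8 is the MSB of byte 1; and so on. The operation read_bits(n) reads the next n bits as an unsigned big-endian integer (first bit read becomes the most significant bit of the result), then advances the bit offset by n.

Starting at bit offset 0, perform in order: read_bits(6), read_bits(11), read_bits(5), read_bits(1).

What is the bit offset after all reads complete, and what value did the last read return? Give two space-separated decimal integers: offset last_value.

Read 1: bits[0:6] width=6 -> value=55 (bin 110111); offset now 6 = byte 0 bit 6; 18 bits remain
Read 2: bits[6:17] width=11 -> value=756 (bin 01011110100); offset now 17 = byte 2 bit 1; 7 bits remain
Read 3: bits[17:22] width=5 -> value=28 (bin 11100); offset now 22 = byte 2 bit 6; 2 bits remain
Read 4: bits[22:23] width=1 -> value=0 (bin 0); offset now 23 = byte 2 bit 7; 1 bits remain

Answer: 23 0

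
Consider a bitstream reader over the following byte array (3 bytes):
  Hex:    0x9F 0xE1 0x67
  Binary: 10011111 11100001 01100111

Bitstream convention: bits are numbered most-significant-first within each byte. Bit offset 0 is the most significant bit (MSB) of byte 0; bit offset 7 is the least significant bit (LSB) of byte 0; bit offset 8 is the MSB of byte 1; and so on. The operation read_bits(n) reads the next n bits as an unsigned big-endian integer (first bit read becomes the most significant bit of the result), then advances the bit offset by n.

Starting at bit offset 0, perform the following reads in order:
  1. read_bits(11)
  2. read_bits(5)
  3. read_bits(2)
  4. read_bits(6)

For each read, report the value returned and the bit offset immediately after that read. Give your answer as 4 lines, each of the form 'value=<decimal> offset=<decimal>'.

Read 1: bits[0:11] width=11 -> value=1279 (bin 10011111111); offset now 11 = byte 1 bit 3; 13 bits remain
Read 2: bits[11:16] width=5 -> value=1 (bin 00001); offset now 16 = byte 2 bit 0; 8 bits remain
Read 3: bits[16:18] width=2 -> value=1 (bin 01); offset now 18 = byte 2 bit 2; 6 bits remain
Read 4: bits[18:24] width=6 -> value=39 (bin 100111); offset now 24 = byte 3 bit 0; 0 bits remain

Answer: value=1279 offset=11
value=1 offset=16
value=1 offset=18
value=39 offset=24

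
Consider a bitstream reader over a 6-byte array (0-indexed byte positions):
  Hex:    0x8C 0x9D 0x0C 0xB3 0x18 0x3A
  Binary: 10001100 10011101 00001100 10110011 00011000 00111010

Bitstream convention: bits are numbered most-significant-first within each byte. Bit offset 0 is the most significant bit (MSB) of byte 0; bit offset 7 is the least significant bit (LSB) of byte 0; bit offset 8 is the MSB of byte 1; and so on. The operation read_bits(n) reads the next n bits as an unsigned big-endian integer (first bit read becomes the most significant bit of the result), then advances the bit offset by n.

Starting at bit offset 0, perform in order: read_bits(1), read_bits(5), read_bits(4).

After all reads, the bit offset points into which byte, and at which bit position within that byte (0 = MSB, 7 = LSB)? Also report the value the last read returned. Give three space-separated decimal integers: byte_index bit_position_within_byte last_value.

Answer: 1 2 2

Derivation:
Read 1: bits[0:1] width=1 -> value=1 (bin 1); offset now 1 = byte 0 bit 1; 47 bits remain
Read 2: bits[1:6] width=5 -> value=3 (bin 00011); offset now 6 = byte 0 bit 6; 42 bits remain
Read 3: bits[6:10] width=4 -> value=2 (bin 0010); offset now 10 = byte 1 bit 2; 38 bits remain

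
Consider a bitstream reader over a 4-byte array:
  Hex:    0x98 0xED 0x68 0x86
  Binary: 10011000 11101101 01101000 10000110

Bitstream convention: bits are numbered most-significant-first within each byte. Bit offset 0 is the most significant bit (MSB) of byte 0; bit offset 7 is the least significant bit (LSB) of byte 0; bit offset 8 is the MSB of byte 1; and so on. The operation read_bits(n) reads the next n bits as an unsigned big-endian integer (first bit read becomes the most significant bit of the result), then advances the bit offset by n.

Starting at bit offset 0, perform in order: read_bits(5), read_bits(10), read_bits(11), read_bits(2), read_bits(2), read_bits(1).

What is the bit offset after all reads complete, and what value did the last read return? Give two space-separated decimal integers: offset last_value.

Answer: 31 1

Derivation:
Read 1: bits[0:5] width=5 -> value=19 (bin 10011); offset now 5 = byte 0 bit 5; 27 bits remain
Read 2: bits[5:15] width=10 -> value=118 (bin 0001110110); offset now 15 = byte 1 bit 7; 17 bits remain
Read 3: bits[15:26] width=11 -> value=1442 (bin 10110100010); offset now 26 = byte 3 bit 2; 6 bits remain
Read 4: bits[26:28] width=2 -> value=0 (bin 00); offset now 28 = byte 3 bit 4; 4 bits remain
Read 5: bits[28:30] width=2 -> value=1 (bin 01); offset now 30 = byte 3 bit 6; 2 bits remain
Read 6: bits[30:31] width=1 -> value=1 (bin 1); offset now 31 = byte 3 bit 7; 1 bits remain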